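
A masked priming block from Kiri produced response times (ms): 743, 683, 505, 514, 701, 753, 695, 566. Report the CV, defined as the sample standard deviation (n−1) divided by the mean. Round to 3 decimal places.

n = 8, Σ = 5160, M = 645.0000
Σ(x−M)² = 71350.000; s = √(71350.000/7) = 100.9597
CV = 100.9597 / 645.0000 = 0.15653

0.157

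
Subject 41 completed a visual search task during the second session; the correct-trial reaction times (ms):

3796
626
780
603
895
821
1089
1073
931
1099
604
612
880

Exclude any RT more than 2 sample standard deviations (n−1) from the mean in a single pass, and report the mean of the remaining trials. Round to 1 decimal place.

n = 13, ΣRT = 13809, M = 1062.231
Σ(x−M)² = 8505794.31; s = √(8505794.31/12) = 841.912
Cutoffs: 1062.231 ± 2·841.912 → [-621.6, 2746.1]
Outside: 3796 → excluded.
Retained (n=12): Σ = 10013, mean = 10013/12 = 834.417

834.4 ms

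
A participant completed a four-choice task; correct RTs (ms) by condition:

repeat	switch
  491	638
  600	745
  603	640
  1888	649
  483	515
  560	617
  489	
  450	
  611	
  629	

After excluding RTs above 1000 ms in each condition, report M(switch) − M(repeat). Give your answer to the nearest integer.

repeat: exclude 1888
M(repeat) = 4916/9 = 546.222
M(switch) = 3804/6 = 634.000
Difference = 634.000 − 546.222 = 87.778 ms

88 ms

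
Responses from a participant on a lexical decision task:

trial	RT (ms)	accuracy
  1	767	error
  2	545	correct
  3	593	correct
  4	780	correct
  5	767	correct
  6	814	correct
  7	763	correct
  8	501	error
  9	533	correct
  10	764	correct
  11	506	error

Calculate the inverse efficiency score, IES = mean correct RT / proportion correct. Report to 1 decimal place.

Correct trials (n=8): 545, 593, 780, 767, 814, 763, 533, 764
Mean correct RT = 5559/8 = 694.8750 ms
Proportion correct = 8/11
IES = 694.8750 / (8/11) = 955.453 ms

955.5 ms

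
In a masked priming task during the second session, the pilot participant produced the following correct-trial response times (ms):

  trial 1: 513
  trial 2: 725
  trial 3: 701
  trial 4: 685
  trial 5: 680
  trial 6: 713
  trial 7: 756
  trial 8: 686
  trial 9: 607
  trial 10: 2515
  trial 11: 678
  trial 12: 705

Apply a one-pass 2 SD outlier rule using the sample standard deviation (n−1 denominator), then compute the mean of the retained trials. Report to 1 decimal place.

677.2 ms

n = 12, ΣRT = 9964, M = 830.333
Σ(x−M)² = 3139262.67; s = √(3139262.67/11) = 534.217
Cutoffs: 830.333 ± 2·534.217 → [-238.1, 1898.8]
Outside: 2515 → excluded.
Retained (n=11): Σ = 7449, mean = 7449/11 = 677.182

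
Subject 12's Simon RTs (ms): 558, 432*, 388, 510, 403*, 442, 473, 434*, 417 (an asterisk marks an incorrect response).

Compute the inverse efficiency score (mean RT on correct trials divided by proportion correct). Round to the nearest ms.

Correct trials (n=6): 558, 388, 510, 442, 473, 417
Mean correct RT = 2788/6 = 464.6667 ms
Proportion correct = 6/9
IES = 464.6667 / (6/9) = 697.000 ms

697 ms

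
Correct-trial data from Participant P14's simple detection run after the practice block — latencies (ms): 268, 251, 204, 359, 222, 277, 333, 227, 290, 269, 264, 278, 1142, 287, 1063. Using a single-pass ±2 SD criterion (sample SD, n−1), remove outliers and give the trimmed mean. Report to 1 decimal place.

n = 15, ΣRT = 5734, M = 382.267
Σ(x−M)² = 1221778.93; s = √(1221778.93/14) = 295.415
Cutoffs: 382.267 ± 2·295.415 → [-208.6, 973.1]
Outside: 1063, 1142 → excluded.
Retained (n=13): Σ = 3529, mean = 3529/13 = 271.462

271.5 ms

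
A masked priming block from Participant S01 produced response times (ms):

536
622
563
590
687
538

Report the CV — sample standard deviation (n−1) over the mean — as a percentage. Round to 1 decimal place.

n = 6, Σ = 3536, M = 589.3333
Σ(x−M)² = 16779.333; s = √(16779.333/5) = 57.9298
CV = 57.9298 / 589.3333 = 0.09830 = 9.830%

9.8%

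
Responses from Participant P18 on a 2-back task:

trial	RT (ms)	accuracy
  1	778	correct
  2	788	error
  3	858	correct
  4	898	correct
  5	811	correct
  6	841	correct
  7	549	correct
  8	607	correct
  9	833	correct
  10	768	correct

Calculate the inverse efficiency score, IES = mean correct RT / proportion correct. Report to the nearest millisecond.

Correct trials (n=9): 778, 858, 898, 811, 841, 549, 607, 833, 768
Mean correct RT = 6943/9 = 771.4444 ms
Proportion correct = 9/10
IES = 771.4444 / (9/10) = 857.160 ms

857 ms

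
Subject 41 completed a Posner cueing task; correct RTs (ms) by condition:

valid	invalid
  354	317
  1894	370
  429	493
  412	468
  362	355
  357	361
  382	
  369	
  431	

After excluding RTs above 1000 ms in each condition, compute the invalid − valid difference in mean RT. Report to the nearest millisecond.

valid: exclude 1894
M(valid) = 3096/8 = 387.000
M(invalid) = 2364/6 = 394.000
Difference = 394.000 − 387.000 = 7.000 ms

7 ms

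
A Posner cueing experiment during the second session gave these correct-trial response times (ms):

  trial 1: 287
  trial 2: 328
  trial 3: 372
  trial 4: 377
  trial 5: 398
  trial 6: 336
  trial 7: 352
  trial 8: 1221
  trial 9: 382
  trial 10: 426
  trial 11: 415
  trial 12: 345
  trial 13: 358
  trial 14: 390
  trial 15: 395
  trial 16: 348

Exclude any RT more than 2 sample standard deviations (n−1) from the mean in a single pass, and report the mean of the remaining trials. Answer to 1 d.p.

367.3 ms

n = 16, ΣRT = 6730, M = 420.625
Σ(x−M)² = 701747.75; s = √(701747.75/15) = 216.294
Cutoffs: 420.625 ± 2·216.294 → [-12.0, 853.2]
Outside: 1221 → excluded.
Retained (n=15): Σ = 5509, mean = 5509/15 = 367.267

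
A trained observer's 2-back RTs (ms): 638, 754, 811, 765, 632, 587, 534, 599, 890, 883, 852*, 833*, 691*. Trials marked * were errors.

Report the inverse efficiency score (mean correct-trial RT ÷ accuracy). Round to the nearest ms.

Correct trials (n=10): 638, 754, 811, 765, 632, 587, 534, 599, 890, 883
Mean correct RT = 7093/10 = 709.3000 ms
Proportion correct = 10/13
IES = 709.3000 / (10/13) = 922.090 ms

922 ms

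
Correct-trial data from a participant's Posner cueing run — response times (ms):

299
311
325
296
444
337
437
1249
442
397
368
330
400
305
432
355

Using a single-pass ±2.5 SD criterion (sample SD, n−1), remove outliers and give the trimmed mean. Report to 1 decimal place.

n = 16, ΣRT = 6727, M = 420.438
Σ(x−M)² = 775725.94; s = √(775725.94/15) = 227.409
Cutoffs: 420.438 ± 2.5·227.409 → [-148.1, 989.0]
Outside: 1249 → excluded.
Retained (n=15): Σ = 5478, mean = 5478/15 = 365.200

365.2 ms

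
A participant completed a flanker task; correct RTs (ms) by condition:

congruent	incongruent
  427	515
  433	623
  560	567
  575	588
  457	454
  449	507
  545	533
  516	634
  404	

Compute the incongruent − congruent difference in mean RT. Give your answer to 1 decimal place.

67.5 ms

M(congruent) = 4366/9 = 485.111
M(incongruent) = 4421/8 = 552.625
Difference = 552.625 − 485.111 = 67.514 ms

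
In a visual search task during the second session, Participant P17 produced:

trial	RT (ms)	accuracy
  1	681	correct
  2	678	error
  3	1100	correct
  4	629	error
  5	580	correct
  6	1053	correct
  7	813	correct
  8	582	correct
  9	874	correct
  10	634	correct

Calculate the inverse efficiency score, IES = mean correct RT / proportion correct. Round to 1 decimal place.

Correct trials (n=8): 681, 1100, 580, 1053, 813, 582, 874, 634
Mean correct RT = 6317/8 = 789.6250 ms
Proportion correct = 8/10
IES = 789.6250 / (8/10) = 987.031 ms

987.0 ms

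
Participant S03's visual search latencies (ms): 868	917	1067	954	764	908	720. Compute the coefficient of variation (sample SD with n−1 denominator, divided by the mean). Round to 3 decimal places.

n = 7, Σ = 6198, M = 885.4286
Σ(x−M)² = 81591.714; s = √(81591.714/6) = 116.6131
CV = 116.6131 / 885.4286 = 0.13170

0.132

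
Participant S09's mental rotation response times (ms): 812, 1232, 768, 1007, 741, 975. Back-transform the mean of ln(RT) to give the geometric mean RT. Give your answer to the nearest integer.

ln(RT): 6.6995, 7.1164, 6.6438, 6.9147, 6.6080, 6.8824
Mean ln(RT) = 40.8649/6 = 6.81081
Geometric mean = exp(6.81081) = 907.60 ms

908 ms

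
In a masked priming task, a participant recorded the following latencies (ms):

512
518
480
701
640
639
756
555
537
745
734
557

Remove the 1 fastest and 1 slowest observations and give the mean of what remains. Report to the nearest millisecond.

Sorted: 480, 512, 518, 537, 555, 557, 639, 640, 701, 734, 745, 756
Drop lowest 1 (480) and highest 1 (756)
Remaining (n=10): Σ = 6138, mean = 6138/10 = 613.800

614 ms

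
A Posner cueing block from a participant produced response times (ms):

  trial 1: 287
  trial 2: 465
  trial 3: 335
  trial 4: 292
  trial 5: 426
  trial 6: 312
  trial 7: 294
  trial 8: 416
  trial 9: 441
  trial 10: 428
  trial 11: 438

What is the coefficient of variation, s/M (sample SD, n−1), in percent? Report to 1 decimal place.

n = 11, Σ = 4134, M = 375.8182
Σ(x−M)² = 50271.636; s = √(50271.636/10) = 70.9025
CV = 70.9025 / 375.8182 = 0.18866 = 18.866%

18.9%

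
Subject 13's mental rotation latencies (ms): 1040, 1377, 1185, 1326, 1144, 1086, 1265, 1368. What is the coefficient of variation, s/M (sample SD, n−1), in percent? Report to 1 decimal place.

10.6%

n = 8, Σ = 9791, M = 1223.8750
Σ(x−M)² = 117050.875; s = √(117050.875/7) = 129.3118
CV = 129.3118 / 1223.8750 = 0.10566 = 10.566%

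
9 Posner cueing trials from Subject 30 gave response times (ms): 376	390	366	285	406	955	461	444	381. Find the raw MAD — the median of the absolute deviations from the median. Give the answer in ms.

24 ms

Sorted: 285, 366, 376, 381, 390, 406, 444, 461, 955 → median = 390
|x − 390|: 14, 0, 24, 105, 16, 565, 71, 54, 9
Sorted deviations: 0, 9, 14, 16, 24, 54, 71, 105, 565 → MAD = 24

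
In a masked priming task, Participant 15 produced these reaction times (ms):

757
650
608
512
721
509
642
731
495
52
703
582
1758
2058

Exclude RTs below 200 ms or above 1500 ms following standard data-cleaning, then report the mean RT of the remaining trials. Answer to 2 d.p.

Excluded: 52, 1758, 2058
Retained (n=11): Σ = 6910
Mean = 6910/11 = 628.1818

628.18 ms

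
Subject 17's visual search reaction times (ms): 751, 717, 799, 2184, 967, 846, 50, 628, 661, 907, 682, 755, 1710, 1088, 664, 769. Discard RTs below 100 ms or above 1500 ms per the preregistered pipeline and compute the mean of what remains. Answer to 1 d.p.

787.2 ms

Excluded: 50, 1710, 2184
Retained (n=13): Σ = 10234
Mean = 10234/13 = 787.2308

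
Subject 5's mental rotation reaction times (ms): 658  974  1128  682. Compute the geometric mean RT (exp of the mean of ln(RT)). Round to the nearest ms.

ln(RT): 6.4892, 6.8814, 7.0282, 6.5250
Mean ln(RT) = 26.9238/4 = 6.73096
Geometric mean = exp(6.73096) = 837.95 ms

838 ms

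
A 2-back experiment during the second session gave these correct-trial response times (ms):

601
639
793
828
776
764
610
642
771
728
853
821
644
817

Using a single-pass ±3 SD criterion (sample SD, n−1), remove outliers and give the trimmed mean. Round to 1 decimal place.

734.8 ms

n = 14, ΣRT = 10287, M = 734.786
Σ(x−M)² = 103650.36; s = √(103650.36/13) = 89.292
Cutoffs: 734.786 ± 3·89.292 → [466.9, 1002.7]
No RTs fall outside the cutoffs; all 14 retained. Mean = 10287/14 = 734.786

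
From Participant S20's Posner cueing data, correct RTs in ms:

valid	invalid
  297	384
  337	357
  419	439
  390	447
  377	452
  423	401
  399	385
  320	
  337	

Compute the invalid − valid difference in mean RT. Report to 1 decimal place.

M(valid) = 3299/9 = 366.556
M(invalid) = 2865/7 = 409.286
Difference = 409.286 − 366.556 = 42.730 ms

42.7 ms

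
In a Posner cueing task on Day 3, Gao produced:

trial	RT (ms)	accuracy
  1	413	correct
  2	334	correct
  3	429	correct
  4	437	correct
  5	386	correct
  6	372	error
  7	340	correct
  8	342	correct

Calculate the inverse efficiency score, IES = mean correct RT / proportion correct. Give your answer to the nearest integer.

438 ms

Correct trials (n=7): 413, 334, 429, 437, 386, 340, 342
Mean correct RT = 2681/7 = 383.0000 ms
Proportion correct = 7/8
IES = 383.0000 / (7/8) = 437.714 ms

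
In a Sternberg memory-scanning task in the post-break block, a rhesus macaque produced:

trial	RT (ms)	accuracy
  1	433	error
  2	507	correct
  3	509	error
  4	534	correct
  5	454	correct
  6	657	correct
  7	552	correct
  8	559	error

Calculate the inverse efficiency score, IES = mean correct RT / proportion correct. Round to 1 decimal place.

865.3 ms

Correct trials (n=5): 507, 534, 454, 657, 552
Mean correct RT = 2704/5 = 540.8000 ms
Proportion correct = 5/8
IES = 540.8000 / (5/8) = 865.280 ms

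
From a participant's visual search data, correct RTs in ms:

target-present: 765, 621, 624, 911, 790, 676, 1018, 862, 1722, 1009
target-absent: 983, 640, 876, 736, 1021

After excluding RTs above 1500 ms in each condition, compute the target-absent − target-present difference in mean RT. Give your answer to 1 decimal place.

target-present: exclude 1722
M(target-present) = 7276/9 = 808.444
M(target-absent) = 4256/5 = 851.200
Difference = 851.200 − 808.444 = 42.756 ms

42.8 ms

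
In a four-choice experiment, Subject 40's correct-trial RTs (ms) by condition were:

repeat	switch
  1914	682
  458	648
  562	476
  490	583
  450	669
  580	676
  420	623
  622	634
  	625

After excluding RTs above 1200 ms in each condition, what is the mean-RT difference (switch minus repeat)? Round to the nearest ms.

repeat: exclude 1914
M(repeat) = 3582/7 = 511.714
M(switch) = 5616/9 = 624.000
Difference = 624.000 − 511.714 = 112.286 ms

112 ms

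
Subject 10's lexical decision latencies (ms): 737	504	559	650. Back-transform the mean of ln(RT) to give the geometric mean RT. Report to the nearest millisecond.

ln(RT): 6.6026, 6.2226, 6.3261, 6.4770
Mean ln(RT) = 25.6283/4 = 6.40707
Geometric mean = exp(6.40707) = 606.12 ms

606 ms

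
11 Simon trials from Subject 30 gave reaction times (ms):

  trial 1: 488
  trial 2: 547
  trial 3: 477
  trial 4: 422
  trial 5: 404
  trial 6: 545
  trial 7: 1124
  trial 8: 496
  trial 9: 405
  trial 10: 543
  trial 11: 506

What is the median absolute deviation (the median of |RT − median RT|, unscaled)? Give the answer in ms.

Sorted: 404, 405, 422, 477, 488, 496, 506, 543, 545, 547, 1124 → median = 496
|x − 496|: 8, 51, 19, 74, 92, 49, 628, 0, 91, 47, 10
Sorted deviations: 0, 8, 10, 19, 47, 49, 51, 74, 91, 92, 628 → MAD = 49

49 ms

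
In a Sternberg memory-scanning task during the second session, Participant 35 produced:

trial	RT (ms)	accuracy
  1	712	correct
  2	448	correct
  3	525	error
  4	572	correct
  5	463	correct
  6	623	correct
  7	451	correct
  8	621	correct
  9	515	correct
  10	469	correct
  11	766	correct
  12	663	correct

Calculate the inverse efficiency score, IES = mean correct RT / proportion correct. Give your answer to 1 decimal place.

Correct trials (n=11): 712, 448, 572, 463, 623, 451, 621, 515, 469, 766, 663
Mean correct RT = 6303/11 = 573.0000 ms
Proportion correct = 11/12
IES = 573.0000 / (11/12) = 625.091 ms

625.1 ms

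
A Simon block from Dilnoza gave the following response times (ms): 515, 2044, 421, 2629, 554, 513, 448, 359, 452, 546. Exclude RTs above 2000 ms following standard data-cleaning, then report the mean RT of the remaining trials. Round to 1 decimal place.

Excluded: 2044, 2629
Retained (n=8): Σ = 3808
Mean = 3808/8 = 476.0000

476.0 ms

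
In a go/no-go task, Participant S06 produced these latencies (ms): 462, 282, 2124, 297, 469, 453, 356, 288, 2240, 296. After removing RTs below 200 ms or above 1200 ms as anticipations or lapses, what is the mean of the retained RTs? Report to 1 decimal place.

Excluded: 2124, 2240
Retained (n=8): Σ = 2903
Mean = 2903/8 = 362.8750

362.9 ms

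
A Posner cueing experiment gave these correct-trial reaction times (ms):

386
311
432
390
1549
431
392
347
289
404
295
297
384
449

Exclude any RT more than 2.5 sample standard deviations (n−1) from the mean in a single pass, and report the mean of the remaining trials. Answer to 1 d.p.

n = 14, ΣRT = 6356, M = 454.000
Σ(x−M)² = 1329080.00; s = √(1329080.00/13) = 319.745
Cutoffs: 454.000 ± 2.5·319.745 → [-345.4, 1253.4]
Outside: 1549 → excluded.
Retained (n=13): Σ = 4807, mean = 4807/13 = 369.769

369.8 ms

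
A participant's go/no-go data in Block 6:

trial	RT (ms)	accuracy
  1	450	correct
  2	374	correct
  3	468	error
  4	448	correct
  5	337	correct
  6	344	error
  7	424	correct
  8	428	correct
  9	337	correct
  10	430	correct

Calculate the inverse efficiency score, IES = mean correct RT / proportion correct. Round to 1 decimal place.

Correct trials (n=8): 450, 374, 448, 337, 424, 428, 337, 430
Mean correct RT = 3228/8 = 403.5000 ms
Proportion correct = 8/10
IES = 403.5000 / (8/10) = 504.375 ms

504.4 ms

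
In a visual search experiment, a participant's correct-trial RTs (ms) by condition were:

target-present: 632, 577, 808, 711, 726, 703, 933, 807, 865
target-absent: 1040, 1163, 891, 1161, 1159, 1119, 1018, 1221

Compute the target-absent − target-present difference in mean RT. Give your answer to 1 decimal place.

M(target-present) = 6762/9 = 751.333
M(target-absent) = 8772/8 = 1096.500
Difference = 1096.500 − 751.333 = 345.167 ms

345.2 ms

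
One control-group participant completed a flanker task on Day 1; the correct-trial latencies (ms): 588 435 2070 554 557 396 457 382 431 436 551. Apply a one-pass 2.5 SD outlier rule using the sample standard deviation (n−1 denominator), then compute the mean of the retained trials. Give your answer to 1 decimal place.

478.7 ms

n = 11, ΣRT = 6857, M = 623.364
Σ(x−M)² = 2353676.55; s = √(2353676.55/10) = 485.147
Cutoffs: 623.364 ± 2.5·485.147 → [-589.5, 1836.2]
Outside: 2070 → excluded.
Retained (n=10): Σ = 4787, mean = 4787/10 = 478.700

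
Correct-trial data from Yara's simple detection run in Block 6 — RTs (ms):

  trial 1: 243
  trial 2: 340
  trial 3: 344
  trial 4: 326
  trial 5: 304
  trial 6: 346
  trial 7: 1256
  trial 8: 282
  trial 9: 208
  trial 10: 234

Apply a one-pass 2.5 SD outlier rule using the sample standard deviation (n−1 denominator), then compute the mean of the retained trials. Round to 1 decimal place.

291.9 ms

n = 10, ΣRT = 3883, M = 388.300
Σ(x−M)² = 858704.10; s = √(858704.10/9) = 308.888
Cutoffs: 388.300 ± 2.5·308.888 → [-383.9, 1160.5]
Outside: 1256 → excluded.
Retained (n=9): Σ = 2627, mean = 2627/9 = 291.889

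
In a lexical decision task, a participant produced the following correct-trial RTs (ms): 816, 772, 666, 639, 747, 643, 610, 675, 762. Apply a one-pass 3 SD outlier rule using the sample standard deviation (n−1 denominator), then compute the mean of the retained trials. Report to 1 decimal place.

n = 9, ΣRT = 6330, M = 703.333
Σ(x−M)² = 41444.00; s = √(41444.00/8) = 71.976
Cutoffs: 703.333 ± 3·71.976 → [487.4, 919.3]
No RTs fall outside the cutoffs; all 9 retained. Mean = 6330/9 = 703.333

703.3 ms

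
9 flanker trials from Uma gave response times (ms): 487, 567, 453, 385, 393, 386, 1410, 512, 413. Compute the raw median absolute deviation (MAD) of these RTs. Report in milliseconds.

60 ms

Sorted: 385, 386, 393, 413, 453, 487, 512, 567, 1410 → median = 453
|x − 453|: 34, 114, 0, 68, 60, 67, 957, 59, 40
Sorted deviations: 0, 34, 40, 59, 60, 67, 68, 114, 957 → MAD = 60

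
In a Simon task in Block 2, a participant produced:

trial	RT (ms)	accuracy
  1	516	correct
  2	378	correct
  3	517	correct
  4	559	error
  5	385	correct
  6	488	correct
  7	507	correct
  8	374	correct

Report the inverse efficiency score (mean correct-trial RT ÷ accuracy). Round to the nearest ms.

517 ms

Correct trials (n=7): 516, 378, 517, 385, 488, 507, 374
Mean correct RT = 3165/7 = 452.1429 ms
Proportion correct = 7/8
IES = 452.1429 / (7/8) = 516.735 ms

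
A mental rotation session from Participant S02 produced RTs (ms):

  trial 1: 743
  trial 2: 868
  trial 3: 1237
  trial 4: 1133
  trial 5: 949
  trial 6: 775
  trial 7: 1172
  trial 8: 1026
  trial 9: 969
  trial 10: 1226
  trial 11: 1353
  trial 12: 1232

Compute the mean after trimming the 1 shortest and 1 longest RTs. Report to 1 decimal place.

1058.7 ms

Sorted: 743, 775, 868, 949, 969, 1026, 1133, 1172, 1226, 1232, 1237, 1353
Drop lowest 1 (743) and highest 1 (1353)
Remaining (n=10): Σ = 10587, mean = 10587/10 = 1058.700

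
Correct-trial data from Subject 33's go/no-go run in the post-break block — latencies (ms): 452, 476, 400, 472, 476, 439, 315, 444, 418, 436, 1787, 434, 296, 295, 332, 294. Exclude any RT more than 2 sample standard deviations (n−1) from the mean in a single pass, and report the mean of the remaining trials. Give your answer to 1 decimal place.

n = 16, ΣRT = 7766, M = 485.375
Σ(x−M)² = 1877745.75; s = √(1877745.75/15) = 353.812
Cutoffs: 485.375 ± 2·353.812 → [-222.2, 1193.0]
Outside: 1787 → excluded.
Retained (n=15): Σ = 5979, mean = 5979/15 = 398.600

398.6 ms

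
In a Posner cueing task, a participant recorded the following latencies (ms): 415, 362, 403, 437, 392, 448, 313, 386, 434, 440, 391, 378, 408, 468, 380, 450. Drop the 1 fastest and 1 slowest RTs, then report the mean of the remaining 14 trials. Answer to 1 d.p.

Sorted: 313, 362, 378, 380, 386, 391, 392, 403, 408, 415, 434, 437, 440, 448, 450, 468
Drop lowest 1 (313) and highest 1 (468)
Remaining (n=14): Σ = 5724, mean = 5724/14 = 408.857

408.9 ms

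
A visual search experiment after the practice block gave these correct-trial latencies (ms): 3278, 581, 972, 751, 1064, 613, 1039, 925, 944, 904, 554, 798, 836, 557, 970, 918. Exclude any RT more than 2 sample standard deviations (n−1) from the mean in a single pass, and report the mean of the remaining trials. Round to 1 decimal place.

n = 16, ΣRT = 15704, M = 981.500
Σ(x−M)² = 6066006.00; s = √(6066006.00/15) = 635.925
Cutoffs: 981.500 ± 2·635.925 → [-290.3, 2253.3]
Outside: 3278 → excluded.
Retained (n=15): Σ = 12426, mean = 12426/15 = 828.400

828.4 ms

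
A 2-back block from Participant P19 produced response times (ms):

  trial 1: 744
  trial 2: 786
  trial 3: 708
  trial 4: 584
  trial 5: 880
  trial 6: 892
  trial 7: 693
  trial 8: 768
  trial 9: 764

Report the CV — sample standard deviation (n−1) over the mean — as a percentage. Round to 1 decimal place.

n = 9, Σ = 6819, M = 757.6667
Σ(x−M)² = 70956.000; s = √(70956.000/8) = 94.1780
CV = 94.1780 / 757.6667 = 0.12430 = 12.430%

12.4%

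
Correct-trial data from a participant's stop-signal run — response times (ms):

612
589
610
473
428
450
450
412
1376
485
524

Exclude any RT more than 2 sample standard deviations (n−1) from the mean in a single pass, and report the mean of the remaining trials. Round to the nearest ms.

n = 11, ΣRT = 6409, M = 582.636
Σ(x−M)² = 744282.55; s = √(744282.55/10) = 272.815
Cutoffs: 582.636 ± 2·272.815 → [37.0, 1128.3]
Outside: 1376 → excluded.
Retained (n=10): Σ = 5033, mean = 5033/10 = 503.300

503 ms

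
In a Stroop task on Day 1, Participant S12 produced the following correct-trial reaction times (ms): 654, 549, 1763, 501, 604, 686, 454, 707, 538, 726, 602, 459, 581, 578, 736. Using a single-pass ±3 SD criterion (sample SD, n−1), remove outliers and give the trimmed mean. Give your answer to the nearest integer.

598 ms

n = 15, ΣRT = 10138, M = 675.867
Σ(x−M)² = 1380673.73; s = √(1380673.73/14) = 314.038
Cutoffs: 675.867 ± 3·314.038 → [-266.2, 1618.0]
Outside: 1763 → excluded.
Retained (n=14): Σ = 8375, mean = 8375/14 = 598.214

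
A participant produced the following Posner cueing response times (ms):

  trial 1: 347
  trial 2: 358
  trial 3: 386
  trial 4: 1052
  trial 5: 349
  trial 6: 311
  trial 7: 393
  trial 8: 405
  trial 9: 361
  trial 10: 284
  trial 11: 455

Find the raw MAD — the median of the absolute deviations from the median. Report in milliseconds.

32 ms

Sorted: 284, 311, 347, 349, 358, 361, 386, 393, 405, 455, 1052 → median = 361
|x − 361|: 14, 3, 25, 691, 12, 50, 32, 44, 0, 77, 94
Sorted deviations: 0, 3, 12, 14, 25, 32, 44, 50, 77, 94, 691 → MAD = 32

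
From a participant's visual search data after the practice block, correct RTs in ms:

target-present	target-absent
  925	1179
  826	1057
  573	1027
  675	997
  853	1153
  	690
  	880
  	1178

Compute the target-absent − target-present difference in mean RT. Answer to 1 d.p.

M(target-present) = 3852/5 = 770.400
M(target-absent) = 8161/8 = 1020.125
Difference = 1020.125 − 770.400 = 249.725 ms

249.7 ms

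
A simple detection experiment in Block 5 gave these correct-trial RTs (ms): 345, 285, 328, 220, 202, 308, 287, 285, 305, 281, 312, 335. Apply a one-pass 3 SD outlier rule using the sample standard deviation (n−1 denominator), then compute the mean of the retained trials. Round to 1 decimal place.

n = 12, ΣRT = 3493, M = 291.083
Σ(x−M)² = 20296.92; s = √(20296.92/11) = 42.955
Cutoffs: 291.083 ± 3·42.955 → [162.2, 419.9]
No RTs fall outside the cutoffs; all 12 retained. Mean = 3493/12 = 291.083

291.1 ms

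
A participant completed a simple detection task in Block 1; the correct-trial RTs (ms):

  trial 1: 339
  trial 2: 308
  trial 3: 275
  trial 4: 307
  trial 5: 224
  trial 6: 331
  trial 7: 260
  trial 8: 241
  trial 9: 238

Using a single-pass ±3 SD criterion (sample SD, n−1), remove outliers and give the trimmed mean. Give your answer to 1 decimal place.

n = 9, ΣRT = 2523, M = 280.333
Σ(x−M)² = 14440.00; s = √(14440.00/8) = 42.485
Cutoffs: 280.333 ± 3·42.485 → [152.9, 407.8]
No RTs fall outside the cutoffs; all 9 retained. Mean = 2523/9 = 280.333

280.3 ms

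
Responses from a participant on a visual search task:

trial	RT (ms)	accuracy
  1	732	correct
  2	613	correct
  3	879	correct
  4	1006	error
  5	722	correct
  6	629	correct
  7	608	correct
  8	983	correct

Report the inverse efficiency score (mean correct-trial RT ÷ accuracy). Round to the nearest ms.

843 ms

Correct trials (n=7): 732, 613, 879, 722, 629, 608, 983
Mean correct RT = 5166/7 = 738.0000 ms
Proportion correct = 7/8
IES = 738.0000 / (7/8) = 843.429 ms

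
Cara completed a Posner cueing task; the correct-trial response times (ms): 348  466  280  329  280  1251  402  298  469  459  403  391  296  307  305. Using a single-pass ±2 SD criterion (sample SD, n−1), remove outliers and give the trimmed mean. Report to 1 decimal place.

n = 15, ΣRT = 6284, M = 418.933
Σ(x−M)² = 806954.93; s = √(806954.93/14) = 240.083
Cutoffs: 418.933 ± 2·240.083 → [-61.2, 899.1]
Outside: 1251 → excluded.
Retained (n=14): Σ = 5033, mean = 5033/14 = 359.500

359.5 ms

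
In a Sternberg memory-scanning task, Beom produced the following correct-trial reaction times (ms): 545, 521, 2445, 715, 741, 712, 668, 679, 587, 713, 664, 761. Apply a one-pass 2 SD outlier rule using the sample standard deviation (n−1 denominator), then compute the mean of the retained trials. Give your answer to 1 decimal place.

664.2 ms

n = 12, ΣRT = 9751, M = 812.583
Σ(x−M)² = 2970460.92; s = √(2970460.92/11) = 519.656
Cutoffs: 812.583 ± 2·519.656 → [-226.7, 1851.9]
Outside: 2445 → excluded.
Retained (n=11): Σ = 7306, mean = 7306/11 = 664.182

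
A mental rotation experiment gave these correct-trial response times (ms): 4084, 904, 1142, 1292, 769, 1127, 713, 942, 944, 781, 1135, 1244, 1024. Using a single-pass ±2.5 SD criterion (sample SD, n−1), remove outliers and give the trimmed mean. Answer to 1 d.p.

n = 13, ΣRT = 16101, M = 1238.538
Σ(x−M)² = 9170649.23; s = √(9170649.23/12) = 874.197
Cutoffs: 1238.538 ± 2.5·874.197 → [-947.0, 3424.0]
Outside: 4084 → excluded.
Retained (n=12): Σ = 12017, mean = 12017/12 = 1001.417

1001.4 ms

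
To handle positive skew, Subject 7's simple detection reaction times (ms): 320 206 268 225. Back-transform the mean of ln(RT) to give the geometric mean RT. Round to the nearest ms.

ln(RT): 5.7683, 5.3279, 5.5910, 5.4161
Mean ln(RT) = 22.1033/4 = 5.52582
Geometric mean = exp(5.52582) = 251.09 ms

251 ms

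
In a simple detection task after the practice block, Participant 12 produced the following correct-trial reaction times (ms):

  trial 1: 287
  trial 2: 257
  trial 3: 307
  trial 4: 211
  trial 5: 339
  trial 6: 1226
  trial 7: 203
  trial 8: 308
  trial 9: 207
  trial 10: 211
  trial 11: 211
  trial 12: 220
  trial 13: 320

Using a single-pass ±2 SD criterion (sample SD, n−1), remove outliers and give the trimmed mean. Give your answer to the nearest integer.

n = 13, ΣRT = 4307, M = 331.308
Σ(x−M)² = 897006.77; s = √(897006.77/12) = 273.405
Cutoffs: 331.308 ± 2·273.405 → [-215.5, 878.1]
Outside: 1226 → excluded.
Retained (n=12): Σ = 3081, mean = 3081/12 = 256.750

257 ms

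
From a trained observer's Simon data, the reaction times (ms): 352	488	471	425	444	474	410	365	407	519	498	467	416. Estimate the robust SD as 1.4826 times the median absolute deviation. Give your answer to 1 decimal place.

50.4 ms

Sorted: 352, 365, 407, 410, 416, 425, 444, 467, 471, 474, 488, 498, 519 → median = 444
|x − 444| sorted: 0, 19, 23, 27, 28, 30, 34, 37, 44, 54, 75, 79, 92 → MAD = 34
Robust SD ≈ 1.4826 × 34 = 50.408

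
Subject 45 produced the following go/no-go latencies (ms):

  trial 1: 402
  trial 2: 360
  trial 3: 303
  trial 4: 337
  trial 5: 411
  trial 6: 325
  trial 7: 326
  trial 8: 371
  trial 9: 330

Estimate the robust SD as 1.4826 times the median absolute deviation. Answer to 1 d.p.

Sorted: 303, 325, 326, 330, 337, 360, 371, 402, 411 → median = 337
|x − 337| sorted: 0, 7, 11, 12, 23, 34, 34, 65, 74 → MAD = 23
Robust SD ≈ 1.4826 × 23 = 34.100

34.1 ms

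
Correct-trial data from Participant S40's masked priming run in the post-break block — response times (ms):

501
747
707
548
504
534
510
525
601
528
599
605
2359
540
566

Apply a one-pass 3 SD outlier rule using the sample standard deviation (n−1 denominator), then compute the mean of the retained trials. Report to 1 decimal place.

n = 15, ΣRT = 10374, M = 691.600
Σ(x−M)² = 3051049.60; s = √(3051049.60/14) = 466.832
Cutoffs: 691.600 ± 3·466.832 → [-708.9, 2092.1]
Outside: 2359 → excluded.
Retained (n=14): Σ = 8015, mean = 8015/14 = 572.500

572.5 ms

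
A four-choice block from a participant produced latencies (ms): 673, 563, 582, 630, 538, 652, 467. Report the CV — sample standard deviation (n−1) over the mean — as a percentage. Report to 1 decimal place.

n = 7, Σ = 4105, M = 586.4286
Σ(x−M)² = 30869.714; s = √(30869.714/6) = 71.7283
CV = 71.7283 / 586.4286 = 0.12231 = 12.231%

12.2%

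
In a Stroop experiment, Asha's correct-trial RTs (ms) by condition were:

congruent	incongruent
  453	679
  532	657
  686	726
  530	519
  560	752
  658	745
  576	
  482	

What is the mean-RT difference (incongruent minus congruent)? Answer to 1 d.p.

M(congruent) = 4477/8 = 559.625
M(incongruent) = 4078/6 = 679.667
Difference = 679.667 − 559.625 = 120.042 ms

120.0 ms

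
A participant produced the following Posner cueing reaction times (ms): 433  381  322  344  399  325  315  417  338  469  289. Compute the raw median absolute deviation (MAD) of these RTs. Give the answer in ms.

37 ms

Sorted: 289, 315, 322, 325, 338, 344, 381, 399, 417, 433, 469 → median = 344
|x − 344|: 89, 37, 22, 0, 55, 19, 29, 73, 6, 125, 55
Sorted deviations: 0, 6, 19, 22, 29, 37, 55, 55, 73, 89, 125 → MAD = 37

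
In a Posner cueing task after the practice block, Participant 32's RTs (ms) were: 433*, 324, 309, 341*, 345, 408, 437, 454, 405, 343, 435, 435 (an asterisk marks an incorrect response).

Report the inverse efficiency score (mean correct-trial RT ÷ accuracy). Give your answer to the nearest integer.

467 ms

Correct trials (n=10): 324, 309, 345, 408, 437, 454, 405, 343, 435, 435
Mean correct RT = 3895/10 = 389.5000 ms
Proportion correct = 10/12
IES = 389.5000 / (10/12) = 467.400 ms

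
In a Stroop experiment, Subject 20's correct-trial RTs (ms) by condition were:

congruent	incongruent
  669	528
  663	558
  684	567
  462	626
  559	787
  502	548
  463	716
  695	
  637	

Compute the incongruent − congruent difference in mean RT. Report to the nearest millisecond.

26 ms

M(congruent) = 5334/9 = 592.667
M(incongruent) = 4330/7 = 618.571
Difference = 618.571 − 592.667 = 25.905 ms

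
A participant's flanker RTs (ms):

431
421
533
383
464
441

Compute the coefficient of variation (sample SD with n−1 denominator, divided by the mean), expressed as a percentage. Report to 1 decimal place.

n = 6, Σ = 2673, M = 445.5000
Σ(x−M)² = 12735.500; s = √(12735.500/5) = 50.4688
CV = 50.4688 / 445.5000 = 0.11329 = 11.329%

11.3%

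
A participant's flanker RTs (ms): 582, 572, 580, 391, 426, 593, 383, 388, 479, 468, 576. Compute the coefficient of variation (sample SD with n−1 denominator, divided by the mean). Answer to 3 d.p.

n = 11, Σ = 5438, M = 494.3636
Σ(x−M)² = 77438.545; s = √(77438.545/10) = 87.9992
CV = 87.9992 / 494.3636 = 0.17800

0.178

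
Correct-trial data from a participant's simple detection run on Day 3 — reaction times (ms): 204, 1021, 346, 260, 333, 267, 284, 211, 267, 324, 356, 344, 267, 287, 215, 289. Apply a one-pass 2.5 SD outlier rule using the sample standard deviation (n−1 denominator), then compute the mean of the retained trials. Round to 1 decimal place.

283.6 ms

n = 16, ΣRT = 5275, M = 329.688
Σ(x−M)² = 544367.44; s = √(544367.44/15) = 190.502
Cutoffs: 329.688 ± 2.5·190.502 → [-146.6, 805.9]
Outside: 1021 → excluded.
Retained (n=15): Σ = 4254, mean = 4254/15 = 283.600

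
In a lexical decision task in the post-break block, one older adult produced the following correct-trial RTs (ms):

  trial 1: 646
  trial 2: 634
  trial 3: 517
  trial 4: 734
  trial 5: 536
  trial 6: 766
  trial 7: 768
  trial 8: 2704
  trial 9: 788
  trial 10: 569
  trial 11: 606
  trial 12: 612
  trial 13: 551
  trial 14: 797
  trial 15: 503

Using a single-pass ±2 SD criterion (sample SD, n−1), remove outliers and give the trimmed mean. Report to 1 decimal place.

n = 15, ΣRT = 11731, M = 782.067
Σ(x−M)² = 4104688.93; s = √(4104688.93/14) = 541.472
Cutoffs: 782.067 ± 2·541.472 → [-300.9, 1865.0]
Outside: 2704 → excluded.
Retained (n=14): Σ = 9027, mean = 9027/14 = 644.786

644.8 ms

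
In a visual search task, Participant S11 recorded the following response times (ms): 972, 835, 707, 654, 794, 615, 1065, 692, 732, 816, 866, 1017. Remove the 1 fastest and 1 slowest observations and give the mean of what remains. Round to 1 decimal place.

Sorted: 615, 654, 692, 707, 732, 794, 816, 835, 866, 972, 1017, 1065
Drop lowest 1 (615) and highest 1 (1065)
Remaining (n=10): Σ = 8085, mean = 8085/10 = 808.500

808.5 ms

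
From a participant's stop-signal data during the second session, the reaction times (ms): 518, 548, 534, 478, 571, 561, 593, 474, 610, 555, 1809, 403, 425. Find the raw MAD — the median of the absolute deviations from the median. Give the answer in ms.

45 ms

Sorted: 403, 425, 474, 478, 518, 534, 548, 555, 561, 571, 593, 610, 1809 → median = 548
|x − 548|: 30, 0, 14, 70, 23, 13, 45, 74, 62, 7, 1261, 145, 123
Sorted deviations: 0, 7, 13, 14, 23, 30, 45, 62, 70, 74, 123, 145, 1261 → MAD = 45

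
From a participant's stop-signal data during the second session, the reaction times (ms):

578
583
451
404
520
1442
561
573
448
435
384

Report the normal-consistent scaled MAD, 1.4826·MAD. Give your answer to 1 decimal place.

102.3 ms

Sorted: 384, 404, 435, 448, 451, 520, 561, 573, 578, 583, 1442 → median = 520
|x − 520| sorted: 0, 41, 53, 58, 63, 69, 72, 85, 116, 136, 922 → MAD = 69
Robust SD ≈ 1.4826 × 69 = 102.299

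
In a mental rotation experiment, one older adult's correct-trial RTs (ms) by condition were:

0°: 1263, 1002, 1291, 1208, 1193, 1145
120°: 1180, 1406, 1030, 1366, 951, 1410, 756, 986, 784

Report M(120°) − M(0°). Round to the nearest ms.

M(0°) = 7102/6 = 1183.667
M(120°) = 9869/9 = 1096.556
Difference = 1096.556 − 1183.667 = -87.111 ms

-87 ms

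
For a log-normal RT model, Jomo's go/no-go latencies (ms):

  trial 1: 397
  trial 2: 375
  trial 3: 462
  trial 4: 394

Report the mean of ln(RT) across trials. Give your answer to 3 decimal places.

ln(RT): 5.9839, 5.9269, 6.1356, 5.9764
Σ ln(RT) = 24.0228
Mean = 24.0228/4 = 6.00569

6.006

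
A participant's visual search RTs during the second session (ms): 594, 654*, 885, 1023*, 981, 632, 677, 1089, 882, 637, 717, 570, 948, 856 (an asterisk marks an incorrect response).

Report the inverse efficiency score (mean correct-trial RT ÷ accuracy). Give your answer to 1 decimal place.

Correct trials (n=12): 594, 885, 981, 632, 677, 1089, 882, 637, 717, 570, 948, 856
Mean correct RT = 9468/12 = 789.0000 ms
Proportion correct = 12/14
IES = 789.0000 / (12/14) = 920.500 ms

920.5 ms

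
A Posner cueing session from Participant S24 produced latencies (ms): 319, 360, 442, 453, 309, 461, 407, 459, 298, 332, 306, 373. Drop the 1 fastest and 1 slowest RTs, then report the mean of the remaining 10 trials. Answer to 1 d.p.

Sorted: 298, 306, 309, 319, 332, 360, 373, 407, 442, 453, 459, 461
Drop lowest 1 (298) and highest 1 (461)
Remaining (n=10): Σ = 3760, mean = 3760/10 = 376.000

376.0 ms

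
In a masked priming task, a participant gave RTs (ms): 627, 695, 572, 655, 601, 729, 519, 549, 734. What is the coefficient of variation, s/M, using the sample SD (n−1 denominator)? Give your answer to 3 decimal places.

0.123

n = 9, Σ = 5681, M = 631.2222
Σ(x−M)² = 48549.556; s = √(48549.556/8) = 77.9018
CV = 77.9018 / 631.2222 = 0.12341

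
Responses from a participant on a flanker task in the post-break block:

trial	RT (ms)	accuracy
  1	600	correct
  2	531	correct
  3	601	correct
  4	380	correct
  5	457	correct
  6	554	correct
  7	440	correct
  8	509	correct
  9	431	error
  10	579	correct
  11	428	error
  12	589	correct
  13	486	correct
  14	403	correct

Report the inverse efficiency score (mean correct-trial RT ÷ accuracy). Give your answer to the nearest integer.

Correct trials (n=12): 600, 531, 601, 380, 457, 554, 440, 509, 579, 589, 486, 403
Mean correct RT = 6129/12 = 510.7500 ms
Proportion correct = 12/14
IES = 510.7500 / (12/14) = 595.875 ms

596 ms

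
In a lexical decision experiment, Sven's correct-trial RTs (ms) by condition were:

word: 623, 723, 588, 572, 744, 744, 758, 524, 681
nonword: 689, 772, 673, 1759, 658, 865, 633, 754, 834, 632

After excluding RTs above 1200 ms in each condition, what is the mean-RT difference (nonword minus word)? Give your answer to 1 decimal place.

61.4 ms

nonword: exclude 1759
M(word) = 5957/9 = 661.889
M(nonword) = 6510/9 = 723.333
Difference = 723.333 − 661.889 = 61.444 ms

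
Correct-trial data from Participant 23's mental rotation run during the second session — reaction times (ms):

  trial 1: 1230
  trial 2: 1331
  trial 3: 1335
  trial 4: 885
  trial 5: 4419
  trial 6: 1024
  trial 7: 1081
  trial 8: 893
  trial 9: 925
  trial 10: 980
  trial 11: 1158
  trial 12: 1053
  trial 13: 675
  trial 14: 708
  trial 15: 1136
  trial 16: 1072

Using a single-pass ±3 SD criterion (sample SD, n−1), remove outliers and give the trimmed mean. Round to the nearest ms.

1032 ms

n = 16, ΣRT = 19905, M = 1244.062
Σ(x−M)² = 11291360.94; s = √(11291360.94/15) = 867.616
Cutoffs: 1244.062 ± 3·867.616 → [-1358.8, 3846.9]
Outside: 4419 → excluded.
Retained (n=15): Σ = 15486, mean = 15486/15 = 1032.400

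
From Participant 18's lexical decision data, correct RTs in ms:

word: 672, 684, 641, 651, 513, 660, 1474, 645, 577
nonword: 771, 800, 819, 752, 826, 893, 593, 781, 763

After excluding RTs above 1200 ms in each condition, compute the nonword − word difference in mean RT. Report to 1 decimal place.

word: exclude 1474
M(word) = 5043/8 = 630.375
M(nonword) = 6998/9 = 777.556
Difference = 777.556 − 630.375 = 147.181 ms

147.2 ms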